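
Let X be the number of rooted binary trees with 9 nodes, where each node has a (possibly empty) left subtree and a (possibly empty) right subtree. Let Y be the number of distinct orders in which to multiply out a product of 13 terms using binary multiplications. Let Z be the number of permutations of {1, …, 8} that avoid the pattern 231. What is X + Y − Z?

There are C_n binary search tree shapes on n keys; with n = 9 that is C_9. So X = C_9 = 4862.
Bracketing 13 factors into binary products is counted by C_{13−1} = C_12. So Y = C_12 = 208012.
For any fixed pattern of length 3, the pattern-avoiding permutations of [8] number C_8. So Z = C_8 = 1430.
X + Y − Z = 4862 + 208012 − 1430 = 211444.

211444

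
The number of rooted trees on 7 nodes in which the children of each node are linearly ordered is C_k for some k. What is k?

6

Rooted ordered (plane) trees on m nodes have m−1 edges and are counted by C_{m−1}; m = 7 gives C_6.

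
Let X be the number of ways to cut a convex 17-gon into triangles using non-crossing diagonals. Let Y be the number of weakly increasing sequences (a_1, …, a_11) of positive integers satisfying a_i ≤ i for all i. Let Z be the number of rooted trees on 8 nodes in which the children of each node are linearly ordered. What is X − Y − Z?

A convex 17-gon is triangulated into 15 triangles, and the number of such triangulations is the Catalan number C_{17−2} = C_15. So X = C_15 = 9694845.
Weakly increasing sequences with a_i ≤ i biject with Dyck paths of semilength 11, so there are C_11. So Y = C_11 = 58786.
Rooted ordered (plane) trees on m nodes have m−1 edges and are counted by C_{m−1}; m = 8 gives C_7. So Z = C_7 = 429.
X − Y − Z = 9694845 − 58786 − 429 = 9635630.

9635630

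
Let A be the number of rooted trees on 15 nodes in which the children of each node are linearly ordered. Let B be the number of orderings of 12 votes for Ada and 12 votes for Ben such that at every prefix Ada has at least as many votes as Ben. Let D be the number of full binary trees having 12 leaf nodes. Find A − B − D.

2407642

Rooted ordered (plane) trees on m nodes have m−1 edges and are counted by C_{m−1}; m = 15 gives C_14. So A = C_14 = 2674440.
Ballot sequences with n votes each where one side never trails are Dyck words, counted by C_n; here n = 12. So B = C_12 = 208012.
Full binary trees with 12 leaves have 12−1 = 11 internal nodes, so there are C_11 of them. So D = C_11 = 58786.
A − B − D = 2674440 − 208012 − 58786 = 2407642.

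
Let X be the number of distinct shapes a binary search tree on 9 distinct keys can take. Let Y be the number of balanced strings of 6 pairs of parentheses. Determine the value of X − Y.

Binary trees (left/right distinguished) on n nodes are counted by C_n; here n = 9. So X = C_9 = 4862.
With 6 pairs the number of balanced bracket strings is the Catalan number C_6. So Y = C_6 = 132.
X − Y = 4862 − 132 = 4730.

4730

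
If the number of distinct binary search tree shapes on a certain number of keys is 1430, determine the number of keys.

Binary search tree shapes on n keys are counted by C_n. The Catalan number equal to 1430 is C_8.

8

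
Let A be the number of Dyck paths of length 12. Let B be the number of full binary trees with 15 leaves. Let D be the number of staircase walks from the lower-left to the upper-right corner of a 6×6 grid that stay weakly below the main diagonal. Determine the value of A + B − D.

2674440

Dyck paths of semilength n (length 2n) are counted by C_n; here n = 6. So A = C_6 = 132.
A full binary tree with L leaves has L−1 internal nodes and is counted by C_{L−1}; L = 15 gives C_14. So B = C_14 = 2674440.
Sub-diagonal monotone paths from (0,0) to (6,6) biject with Dyck paths of semilength 6, giving C_6. So D = C_6 = 132.
A + B − D = 132 + 2674440 − 132 = 2674440.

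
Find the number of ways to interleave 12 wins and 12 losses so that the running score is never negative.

208012

Reading a vote for the leader as '(' and for the other as ')' turns such a sequence into a balanced string of 12 pairs, so the count is C_12.
C_12 = 208012.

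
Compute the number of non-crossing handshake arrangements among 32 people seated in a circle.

35357670

Non-crossing handshake pairings of 2n people are counted by C_n; 32 people gives n = 16.
C_16 = C_15 · 2(2·15+1)/(15+2) = 9694845 · 62/17 = 35357670.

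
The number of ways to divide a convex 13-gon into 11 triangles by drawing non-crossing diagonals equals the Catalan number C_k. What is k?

A convex 13-gon is triangulated into 11 triangles, and the number of such triangulations is the Catalan number C_{13−2} = C_11.

11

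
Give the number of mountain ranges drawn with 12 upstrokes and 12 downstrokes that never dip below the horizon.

Paths of 12 up- and 12 down-steps that never dip below the axis are Dyck paths; their count is C_12.
C_12 = C(24,12)/13 = 2704156/13 = 208012.

208012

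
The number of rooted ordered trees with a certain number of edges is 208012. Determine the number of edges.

Rooted ordered trees with n edges are counted by C_n. Since C_12 = 208012, the index is 12.

12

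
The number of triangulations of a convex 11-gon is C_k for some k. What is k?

A convex 11-gon is triangulated into 9 triangles, and the number of such triangulations is the Catalan number C_{11−2} = C_9.

9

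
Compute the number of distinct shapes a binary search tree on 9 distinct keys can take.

Rooted binary trees with 9 nodes (each child slot possibly empty) number C_9.
C_9 = C(18,9)/10 = 48620/10 = 4862.

4862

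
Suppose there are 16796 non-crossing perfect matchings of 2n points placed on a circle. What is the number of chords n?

10

Non-crossing pairings of 2n points on a circle are counted by C_n; 16796 = C_10.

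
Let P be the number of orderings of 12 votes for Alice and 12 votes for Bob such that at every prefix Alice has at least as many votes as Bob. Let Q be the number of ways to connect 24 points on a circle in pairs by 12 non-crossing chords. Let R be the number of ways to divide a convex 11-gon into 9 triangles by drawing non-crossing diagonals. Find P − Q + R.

Ballot sequences with n votes each where one side never trails are Dyck words, counted by C_n; here n = 12. So P = C_12 = 208012.
Non-crossing perfect matchings of 2n points on a circle are counted by C_n; with 24 points, n = 12. So Q = C_12 = 208012.
The number of triangulations of an 11-gon is the Catalan number C_9 (index = sides − 2). So R = C_9 = 4862.
P − Q + R = 208012 − 208012 + 4862 = 4862.

4862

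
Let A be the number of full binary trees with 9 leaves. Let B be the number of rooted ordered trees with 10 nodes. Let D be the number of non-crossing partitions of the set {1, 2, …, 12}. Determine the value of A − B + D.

204580

A full binary tree with L leaves has L−1 internal nodes and is counted by C_{L−1}; L = 9 gives C_8. So A = C_8 = 1430.
Rooted ordered (plane) trees on m nodes have m−1 edges and are counted by C_{m−1}; m = 10 gives C_9. So B = C_9 = 4862.
The non-crossing partitions of [12] form a lattice of size C_12. So D = C_12 = 208012.
A − B + D = 1430 − 4862 + 208012 = 204580.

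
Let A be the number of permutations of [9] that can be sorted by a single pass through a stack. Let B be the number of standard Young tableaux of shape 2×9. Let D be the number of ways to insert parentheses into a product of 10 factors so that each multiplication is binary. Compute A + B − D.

Stack-sortable permutations are exactly the 231-avoiding ones, counted by C_n; here n = 9. So A = C_9 = 4862.
By the hook-length formula (or a Dyck-path bijection), SYT of shape 2×9 number C_9. So B = C_9 = 4862.
Bracketing 10 factors into binary products is counted by C_{10−1} = C_9. So D = C_9 = 4862.
A + B − D = 4862 + 4862 − 4862 = 4862.

4862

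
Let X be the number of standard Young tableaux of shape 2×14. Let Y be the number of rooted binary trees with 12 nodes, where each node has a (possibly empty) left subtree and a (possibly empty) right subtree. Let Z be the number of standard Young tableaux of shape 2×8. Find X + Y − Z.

2881022

By the hook-length formula (or a Dyck-path bijection), SYT of shape 2×14 number C_14. So X = C_14 = 2674440.
Rooted binary trees with 12 nodes (each child slot possibly empty) number C_12. So Y = C_12 = 208012.
By the hook-length formula (or a Dyck-path bijection), SYT of shape 2×8 number C_8. So Z = C_8 = 1430.
X + Y − Z = 2674440 + 208012 − 1430 = 2881022.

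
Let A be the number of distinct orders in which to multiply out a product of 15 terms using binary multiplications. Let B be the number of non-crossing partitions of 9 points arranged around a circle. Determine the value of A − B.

Ways to associate a product of 15 factors correspond to binary trees on 15 leaves, so the count is C_14. So A = C_14 = 2674440.
The non-crossing partitions of [9] form a lattice of size C_9. So B = C_9 = 4862.
A − B = 2674440 − 4862 = 2669578.

2669578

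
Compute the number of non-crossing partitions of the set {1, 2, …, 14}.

Non-crossing partitions of an n-element set are counted by C_n; here n = 14.
C_14 = C(28,14)/15 = 40116600/15 = 2674440.

2674440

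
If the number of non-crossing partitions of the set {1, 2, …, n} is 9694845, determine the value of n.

15

Non-crossing partitions of [n] are counted by C_n; 9694845 = C_15.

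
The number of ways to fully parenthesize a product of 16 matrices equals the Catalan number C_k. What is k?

15

Ways to associate a product of 16 factors correspond to binary trees on 16 leaves, so the count is C_15.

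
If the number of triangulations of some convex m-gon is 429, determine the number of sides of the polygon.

9

Triangulations of a convex m-gon are counted by C_{m−2}. Since C_7 = 429, the index is 7.
So m − 2 = 7, giving m = 9 sides.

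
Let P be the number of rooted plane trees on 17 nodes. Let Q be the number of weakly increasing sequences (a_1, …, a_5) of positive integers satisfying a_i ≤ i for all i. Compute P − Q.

A rooted plane tree on 17 nodes has 16 edges, and such trees are counted by C_16. So P = C_16 = 35357670.
Such sub-staircase sequences of length n are counted by C_n; here n = 5. So Q = C_5 = 42.
P − Q = 35357670 − 42 = 35357628.

35357628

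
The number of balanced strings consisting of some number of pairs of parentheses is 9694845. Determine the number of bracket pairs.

15

Balanced strings of n bracket-pairs are counted by C_n; 9694845 = C_15.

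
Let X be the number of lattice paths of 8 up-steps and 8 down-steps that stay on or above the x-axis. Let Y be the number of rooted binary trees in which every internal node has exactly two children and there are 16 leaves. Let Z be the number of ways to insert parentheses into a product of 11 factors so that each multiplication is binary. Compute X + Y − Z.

A Dyck path with 8 up-steps and 8 down-steps has semilength 8, so there are C_8 of them. So X = C_8 = 1430.
A full binary tree with L leaves has L−1 internal nodes and is counted by C_{L−1}; L = 16 gives C_15. So Y = C_15 = 9694845.
Parenthesizations of m factors correspond to full binary trees with m leaves, counted by C_{m−1}; m = 11 gives C_10. So Z = C_10 = 16796.
X + Y − Z = 1430 + 9694845 − 16796 = 9679479.

9679479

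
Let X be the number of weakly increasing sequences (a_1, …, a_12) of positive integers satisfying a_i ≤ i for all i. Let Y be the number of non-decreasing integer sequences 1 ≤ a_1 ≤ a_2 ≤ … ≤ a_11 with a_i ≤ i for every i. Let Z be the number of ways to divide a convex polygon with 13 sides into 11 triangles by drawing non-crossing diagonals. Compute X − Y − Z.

90440

Weakly increasing sequences with a_i ≤ i biject with Dyck paths of semilength 12, so there are C_12. So X = C_12 = 208012.
Weakly increasing sequences with a_i ≤ i biject with Dyck paths of semilength 11, so there are C_11. So Y = C_11 = 58786.
Triangulations of a convex m-gon are counted by C_{m−2}; with m = 13 this is C_11. So Z = C_11 = 58786.
X − Y − Z = 208012 − 58786 − 58786 = 90440.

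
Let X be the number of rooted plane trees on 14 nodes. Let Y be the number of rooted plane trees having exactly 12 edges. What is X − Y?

Rooted ordered (plane) trees on m nodes have m−1 edges and are counted by C_{m−1}; m = 14 gives C_13. So X = C_13 = 742900.
Rooted ordered trees with n edges are counted by C_n; here n = 12. So Y = C_12 = 208012.
X − Y = 742900 − 208012 = 534888.

534888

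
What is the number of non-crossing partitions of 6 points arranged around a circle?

132

The non-crossing partitions of [6] form a lattice of size C_6.
C_6 = C(12,6)/7 = 924/7 = 132.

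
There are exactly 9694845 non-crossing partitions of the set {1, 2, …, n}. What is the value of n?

15

Non-crossing partitions of [n] are counted by C_n. The Catalan number equal to 9694845 is C_15.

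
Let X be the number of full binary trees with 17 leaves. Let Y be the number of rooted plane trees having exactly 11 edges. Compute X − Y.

A full binary tree with L leaves has L−1 internal nodes and is counted by C_{L−1}; L = 17 gives C_16. So X = C_16 = 35357670.
A rooted plane tree with 11 edges has 12 nodes, and the count is C_11. So Y = C_11 = 58786.
X − Y = 35357670 − 58786 = 35298884.

35298884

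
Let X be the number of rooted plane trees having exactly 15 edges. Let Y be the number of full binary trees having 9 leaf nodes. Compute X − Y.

Rooted ordered trees with n edges are counted by C_n; here n = 15. So X = C_15 = 9694845.
Full binary trees with 9 leaves have 9−1 = 8 internal nodes, so there are C_8 of them. So Y = C_8 = 1430.
X − Y = 9694845 − 1430 = 9693415.

9693415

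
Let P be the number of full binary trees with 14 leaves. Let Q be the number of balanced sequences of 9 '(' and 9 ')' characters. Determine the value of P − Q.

738038

Full binary trees with 14 leaves have 14−1 = 13 internal nodes, so there are C_13 of them. So P = C_13 = 742900.
With 9 pairs the number of balanced bracket strings is the Catalan number C_9. So Q = C_9 = 4862.
P − Q = 742900 − 4862 = 738038.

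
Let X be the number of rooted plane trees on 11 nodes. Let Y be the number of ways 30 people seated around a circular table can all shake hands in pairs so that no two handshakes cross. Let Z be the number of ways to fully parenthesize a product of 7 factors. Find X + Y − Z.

A rooted plane tree on 11 nodes has 10 edges, and such trees are counted by C_10. So X = C_10 = 16796.
With 30 = 2·15 people, non-crossing handshake pairings are non-crossing perfect matchings on a circle, counted by C_15. So Y = C_15 = 9694845.
Bracketing 7 factors into binary products is counted by C_{7−1} = C_6. So Z = C_6 = 132.
X + Y − Z = 16796 + 9694845 − 132 = 9711509.

9711509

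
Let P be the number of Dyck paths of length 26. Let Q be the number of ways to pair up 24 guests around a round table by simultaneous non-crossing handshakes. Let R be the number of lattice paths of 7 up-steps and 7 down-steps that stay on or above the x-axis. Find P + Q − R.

950483

Dyck paths of semilength n (length 2n) are counted by C_n; here n = 13. So P = C_13 = 742900.
With 24 = 2·12 people, non-crossing handshake pairings are non-crossing perfect matchings on a circle, counted by C_12. So Q = C_12 = 208012.
Paths of 7 up- and 7 down-steps that never dip below the axis are Dyck paths; their count is C_7. So R = C_7 = 429.
P + Q − R = 742900 + 208012 − 429 = 950483.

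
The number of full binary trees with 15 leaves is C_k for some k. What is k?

Full binary trees with 15 leaves have 15−1 = 14 internal nodes, so there are C_14 of them.

14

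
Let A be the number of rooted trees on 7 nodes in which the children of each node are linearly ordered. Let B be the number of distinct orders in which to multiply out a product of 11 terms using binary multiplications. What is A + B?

A rooted plane tree on 7 nodes has 6 edges, and such trees are counted by C_6. So A = C_6 = 132.
Bracketing 11 factors into binary products is counted by C_{11−1} = C_10. So B = C_10 = 16796.
A + B = 132 + 16796 = 16928.

16928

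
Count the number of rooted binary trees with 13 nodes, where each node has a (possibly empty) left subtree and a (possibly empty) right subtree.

There are C_n binary search tree shapes on n keys; with n = 13 that is C_13.
C_13 = C(26,13)/14 = 10400600/14 = 742900.

742900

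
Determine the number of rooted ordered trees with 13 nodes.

208012

A rooted plane tree on 13 nodes has 12 edges, and such trees are counted by C_12.
C_12 = 208012.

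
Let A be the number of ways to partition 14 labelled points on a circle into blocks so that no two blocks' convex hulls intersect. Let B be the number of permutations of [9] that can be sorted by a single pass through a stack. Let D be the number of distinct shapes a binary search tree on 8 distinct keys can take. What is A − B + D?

2671008

The non-crossing partitions of [14] form a lattice of size C_14. So A = C_14 = 2674440.
Stack-sortable permutations are exactly the 231-avoiding ones, counted by C_n; here n = 9. So B = C_9 = 4862.
There are C_n binary search tree shapes on n keys; with n = 8 that is C_8. So D = C_8 = 1430.
A − B + D = 2674440 − 4862 + 1430 = 2671008.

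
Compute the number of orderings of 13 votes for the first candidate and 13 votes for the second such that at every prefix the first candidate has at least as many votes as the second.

Ballot sequences with n votes each where one side never trails are Dyck words, counted by C_n; here n = 13.
C_13 = C(26,13)/14 = 10400600/14 = 742900.

742900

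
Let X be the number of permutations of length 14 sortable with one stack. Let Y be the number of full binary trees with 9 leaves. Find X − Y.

2673010

By Knuth's characterisation, the stack-sortable permutations of length 14 are the 231-avoiders, numbering C_14. So X = C_14 = 2674440.
A full binary tree with L leaves has L−1 internal nodes and is counted by C_{L−1}; L = 9 gives C_8. So Y = C_8 = 1430.
X − Y = 2674440 − 1430 = 2673010.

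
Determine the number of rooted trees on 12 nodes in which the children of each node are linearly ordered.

Rooted ordered (plane) trees on m nodes have m−1 edges and are counted by C_{m−1}; m = 12 gives C_11.
C_11 = 58786.

58786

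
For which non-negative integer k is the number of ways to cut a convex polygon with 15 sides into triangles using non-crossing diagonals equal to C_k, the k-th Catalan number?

13

Triangulations of a convex m-gon are counted by C_{m−2}; with m = 15 this is C_13.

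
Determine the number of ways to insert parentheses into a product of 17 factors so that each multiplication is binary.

Ways to associate a product of 17 factors correspond to binary trees on 17 leaves, so the count is C_16.
C_16 = C_15 · 2(2·15+1)/(15+2) = 9694845 · 62/17 = 35357670.

35357670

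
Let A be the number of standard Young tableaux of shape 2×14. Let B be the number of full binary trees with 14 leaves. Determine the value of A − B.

By the hook-length formula (or a Dyck-path bijection), SYT of shape 2×14 number C_14. So A = C_14 = 2674440.
Full binary trees with 14 leaves have 14−1 = 13 internal nodes, so there are C_13 of them. So B = C_13 = 742900.
A − B = 2674440 − 742900 = 1931540.

1931540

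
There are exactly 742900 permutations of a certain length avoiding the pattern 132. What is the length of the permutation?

Permutations of [n] avoiding a fixed length-3 pattern are counted by C_n; 742900 = C_13.

13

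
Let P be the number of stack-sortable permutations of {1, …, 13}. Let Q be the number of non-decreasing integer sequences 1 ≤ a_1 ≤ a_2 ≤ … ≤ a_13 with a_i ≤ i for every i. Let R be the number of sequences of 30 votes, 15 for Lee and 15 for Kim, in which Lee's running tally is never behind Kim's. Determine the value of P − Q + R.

Stack-sortable permutations are exactly the 231-avoiding ones, counted by C_n; here n = 13. So P = C_13 = 742900.
Weakly increasing sequences with a_i ≤ i biject with Dyck paths of semilength 13, so there are C_13. So Q = C_13 = 742900.
Reading a vote for the leader as '(' and for the other as ')' turns such a sequence into a balanced string of 15 pairs, so the count is C_15. So R = C_15 = 9694845.
P − Q + R = 742900 − 742900 + 9694845 = 9694845.

9694845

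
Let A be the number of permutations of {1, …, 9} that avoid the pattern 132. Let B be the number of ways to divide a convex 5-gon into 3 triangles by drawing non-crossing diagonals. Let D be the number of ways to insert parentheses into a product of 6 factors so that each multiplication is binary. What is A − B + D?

4899

Permutations of [n] avoiding any single length-3 pattern are counted by C_n; here n = 9. So A = C_9 = 4862.
Triangulations of a convex m-gon are counted by C_{m−2}; with m = 5 this is C_3. So B = C_3 = 5.
Ways to associate a product of 6 factors correspond to binary trees on 6 leaves, so the count is C_5. So D = C_5 = 42.
A − B + D = 4862 − 5 + 42 = 4899.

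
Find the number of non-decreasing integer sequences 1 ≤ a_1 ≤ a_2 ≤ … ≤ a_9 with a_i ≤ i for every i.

Weakly increasing sequences with a_i ≤ i biject with Dyck paths of semilength 9, so there are C_9.
C_9 = C(18,9)/10 = 48620/10 = 4862.

4862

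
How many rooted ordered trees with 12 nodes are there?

58786

Rooted ordered (plane) trees on m nodes have m−1 edges and are counted by C_{m−1}; m = 12 gives C_11.
C_11 = C(22,11)/12 = 705432/12 = 58786.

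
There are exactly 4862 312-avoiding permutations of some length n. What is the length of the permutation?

9

Permutations of [n] avoiding a fixed length-3 pattern are counted by C_n. The Catalan number equal to 4862 is C_9.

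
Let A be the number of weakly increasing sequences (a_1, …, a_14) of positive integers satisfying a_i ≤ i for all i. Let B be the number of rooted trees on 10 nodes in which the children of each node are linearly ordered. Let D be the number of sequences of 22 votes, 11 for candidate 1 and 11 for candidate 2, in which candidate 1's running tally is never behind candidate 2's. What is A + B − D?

2620516

Weakly increasing sequences with a_i ≤ i biject with Dyck paths of semilength 14, so there are C_14. So A = C_14 = 2674440.
A rooted plane tree on 10 nodes has 9 edges, and such trees are counted by C_9. So B = C_9 = 4862.
Ballot sequences with n votes each where one side never trails are Dyck words, counted by C_n; here n = 11. So D = C_11 = 58786.
A + B − D = 2674440 + 4862 − 58786 = 2620516.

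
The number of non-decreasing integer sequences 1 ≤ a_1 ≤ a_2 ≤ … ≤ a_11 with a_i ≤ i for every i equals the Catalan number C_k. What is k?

11

Such sub-staircase sequences of length n are counted by C_n; here n = 11.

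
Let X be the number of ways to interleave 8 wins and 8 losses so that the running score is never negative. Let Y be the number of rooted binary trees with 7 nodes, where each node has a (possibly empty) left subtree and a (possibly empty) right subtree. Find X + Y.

1859

Reading a vote for the leader as '(' and for the other as ')' turns such a sequence into a balanced string of 8 pairs, so the count is C_8. So X = C_8 = 1430.
There are C_n binary search tree shapes on n keys; with n = 7 that is C_7. So Y = C_7 = 429.
X + Y = 1430 + 429 = 1859.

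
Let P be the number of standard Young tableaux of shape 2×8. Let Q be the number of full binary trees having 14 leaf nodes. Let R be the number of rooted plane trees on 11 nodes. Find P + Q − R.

727534

Standard Young tableaux of shape 2×n are counted by C_n; here n = 8. So P = C_8 = 1430.
Full binary trees with 14 leaves have 14−1 = 13 internal nodes, so there are C_13 of them. So Q = C_13 = 742900.
Rooted ordered (plane) trees on m nodes have m−1 edges and are counted by C_{m−1}; m = 11 gives C_10. So R = C_10 = 16796.
P + Q − R = 1430 + 742900 − 16796 = 727534.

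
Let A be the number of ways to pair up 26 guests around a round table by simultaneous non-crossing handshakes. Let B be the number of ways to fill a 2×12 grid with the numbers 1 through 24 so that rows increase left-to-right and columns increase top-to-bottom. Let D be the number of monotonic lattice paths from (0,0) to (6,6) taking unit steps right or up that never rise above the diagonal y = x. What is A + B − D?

With 26 = 2·13 people, non-crossing handshake pairings are non-crossing perfect matchings on a circle, counted by C_13. So A = C_13 = 742900.
Standard Young tableaux of shape 2×n are counted by C_n; here n = 12. So B = C_12 = 208012.
Sub-diagonal monotone paths from (0,0) to (6,6) biject with Dyck paths of semilength 6, giving C_6. So D = C_6 = 132.
A + B − D = 742900 + 208012 − 132 = 950780.

950780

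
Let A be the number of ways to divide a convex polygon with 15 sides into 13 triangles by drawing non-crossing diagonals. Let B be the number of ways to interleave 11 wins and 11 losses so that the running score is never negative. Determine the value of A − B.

684114

A convex 15-gon is triangulated into 13 triangles, and the number of such triangulations is the Catalan number C_{15−2} = C_13. So A = C_13 = 742900.
Reading a vote for the leader as '(' and for the other as ')' turns such a sequence into a balanced string of 11 pairs, so the count is C_11. So B = C_11 = 58786.
A − B = 742900 − 58786 = 684114.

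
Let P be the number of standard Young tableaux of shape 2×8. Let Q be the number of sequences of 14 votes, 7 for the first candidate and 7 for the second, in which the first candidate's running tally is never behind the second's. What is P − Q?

1001

By the hook-length formula (or a Dyck-path bijection), SYT of shape 2×8 number C_8. So P = C_8 = 1430.
Reading a vote for the leader as '(' and for the other as ')' turns such a sequence into a balanced string of 7 pairs, so the count is C_7. So Q = C_7 = 429.
P − Q = 1430 − 429 = 1001.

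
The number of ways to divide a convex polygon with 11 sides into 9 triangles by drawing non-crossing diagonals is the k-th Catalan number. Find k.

9

The number of triangulations of an 11-gon is the Catalan number C_9 (index = sides − 2).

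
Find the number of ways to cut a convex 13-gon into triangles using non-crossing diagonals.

58786

Triangulations of a convex m-gon are counted by C_{m−2}; with m = 13 this is C_11.
C_11 = 58786.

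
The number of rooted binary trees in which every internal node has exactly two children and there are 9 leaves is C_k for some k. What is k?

A full binary tree with L leaves has L−1 internal nodes and is counted by C_{L−1}; L = 9 gives C_8.

8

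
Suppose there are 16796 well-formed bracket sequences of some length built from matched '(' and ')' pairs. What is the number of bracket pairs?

10

Balanced strings of n bracket-pairs are counted by C_n. Since C_10 = 16796, the index is 10.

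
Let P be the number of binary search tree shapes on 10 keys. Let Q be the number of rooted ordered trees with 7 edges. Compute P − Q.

16367

There are C_n binary search tree shapes on n keys; with n = 10 that is C_10. So P = C_10 = 16796.
A rooted plane tree with 7 edges has 8 nodes, and the count is C_7. So Q = C_7 = 429.
P − Q = 16796 − 429 = 16367.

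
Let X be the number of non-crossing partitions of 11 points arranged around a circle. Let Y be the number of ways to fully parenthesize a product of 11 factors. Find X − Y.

41990

Non-crossing partitions of an n-element set are counted by C_n; here n = 11. So X = C_11 = 58786.
Bracketing 11 factors into binary products is counted by C_{11−1} = C_10. So Y = C_10 = 16796.
X − Y = 58786 − 16796 = 41990.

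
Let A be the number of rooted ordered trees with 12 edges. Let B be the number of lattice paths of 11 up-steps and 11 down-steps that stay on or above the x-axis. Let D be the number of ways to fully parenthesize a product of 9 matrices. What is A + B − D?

265368

Rooted ordered trees with n edges are counted by C_n; here n = 12. So A = C_12 = 208012.
Dyck paths of semilength n (length 2n) are counted by C_n; here n = 11. So B = C_11 = 58786.
Ways to associate a product of 9 factors correspond to binary trees on 9 leaves, so the count is C_8. So D = C_8 = 1430.
A + B − D = 208012 + 58786 − 1430 = 265368.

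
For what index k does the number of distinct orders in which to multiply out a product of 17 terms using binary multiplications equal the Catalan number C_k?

16

Bracketing 17 factors into binary products is counted by C_{17−1} = C_16.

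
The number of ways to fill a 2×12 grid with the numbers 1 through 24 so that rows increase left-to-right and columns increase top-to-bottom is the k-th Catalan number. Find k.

By the hook-length formula (or a Dyck-path bijection), SYT of shape 2×12 number C_12.

12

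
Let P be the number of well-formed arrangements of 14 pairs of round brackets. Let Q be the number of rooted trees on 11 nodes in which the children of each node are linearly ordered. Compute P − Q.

With 14 pairs the number of balanced bracket strings is the Catalan number C_14. So P = C_14 = 2674440.
A rooted plane tree on 11 nodes has 10 edges, and such trees are counted by C_10. So Q = C_10 = 16796.
P − Q = 2674440 − 16796 = 2657644.

2657644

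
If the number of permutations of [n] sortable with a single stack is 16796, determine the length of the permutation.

Stack-sortable permutations of [n] are counted by C_n. The Catalan number equal to 16796 is C_10.

10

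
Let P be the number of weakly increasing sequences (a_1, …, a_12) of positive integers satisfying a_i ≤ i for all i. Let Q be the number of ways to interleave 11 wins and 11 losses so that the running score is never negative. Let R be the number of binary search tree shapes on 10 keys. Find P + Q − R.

250002

Such sub-staircase sequences of length n are counted by C_n; here n = 12. So P = C_12 = 208012.
Reading a vote for the leader as '(' and for the other as ')' turns such a sequence into a balanced string of 11 pairs, so the count is C_11. So Q = C_11 = 58786.
Binary trees (left/right distinguished) on n nodes are counted by C_n; here n = 10. So R = C_10 = 16796.
P + Q − R = 208012 + 58786 − 16796 = 250002.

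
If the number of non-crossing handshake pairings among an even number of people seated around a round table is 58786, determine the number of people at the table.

22

Non-crossing handshake pairings of 2n people are counted by C_n; 58786 = C_11.
So n = 11, and there are 2n = 22 people.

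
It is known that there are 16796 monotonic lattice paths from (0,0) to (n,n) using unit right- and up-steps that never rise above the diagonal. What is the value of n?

10

Such diagonal-avoiding paths in an n×n grid are counted by C_n. Since C_10 = 16796, the index is 10.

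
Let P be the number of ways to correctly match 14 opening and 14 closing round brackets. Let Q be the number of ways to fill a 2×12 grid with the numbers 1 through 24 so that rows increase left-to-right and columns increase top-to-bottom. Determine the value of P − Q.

2466428

A balanced arrangement of 14 bracket pairs is a Dyck word of semilength 14, so the count is C_14. So P = C_14 = 2674440.
Standard Young tableaux of shape 2×n are counted by C_n; here n = 12. So Q = C_12 = 208012.
P − Q = 2674440 − 208012 = 2466428.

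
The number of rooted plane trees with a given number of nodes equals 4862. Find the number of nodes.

10

Rooted ordered trees on m nodes are counted by C_{m−1}. Since C_9 = 4862, the index is 9.
So the index is 9, and the number of nodes is 9 + 1 = 10.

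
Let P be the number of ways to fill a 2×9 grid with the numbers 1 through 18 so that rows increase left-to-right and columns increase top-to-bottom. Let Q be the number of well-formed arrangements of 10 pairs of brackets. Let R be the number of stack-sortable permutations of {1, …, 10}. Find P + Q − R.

4862

Standard Young tableaux of shape 2×n are counted by C_n; here n = 9. So P = C_9 = 4862.
A balanced arrangement of 10 bracket pairs is a Dyck word of semilength 10, so the count is C_10. So Q = C_10 = 16796.
Stack-sortable permutations are exactly the 231-avoiding ones, counted by C_n; here n = 10. So R = C_10 = 16796.
P + Q − R = 4862 + 16796 − 16796 = 4862.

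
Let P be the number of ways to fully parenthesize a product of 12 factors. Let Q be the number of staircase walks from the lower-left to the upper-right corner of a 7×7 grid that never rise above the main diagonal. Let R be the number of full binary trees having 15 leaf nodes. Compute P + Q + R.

Parenthesizations of m factors correspond to full binary trees with m leaves, counted by C_{m−1}; m = 12 gives C_11. So P = C_11 = 58786.
Sub-diagonal monotone paths from (0,0) to (7,7) biject with Dyck paths of semilength 7, giving C_7. So Q = C_7 = 429.
Full binary trees with 15 leaves have 15−1 = 14 internal nodes, so there are C_14 of them. So R = C_14 = 2674440.
P + Q + R = 58786 + 429 + 2674440 = 2733655.

2733655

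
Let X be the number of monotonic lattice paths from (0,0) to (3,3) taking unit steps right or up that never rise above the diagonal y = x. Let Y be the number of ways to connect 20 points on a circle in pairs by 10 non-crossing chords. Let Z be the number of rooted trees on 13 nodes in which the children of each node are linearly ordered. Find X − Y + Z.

191221

Monotone paths in an n×n grid that stay weakly below the diagonal are counted by C_n; here n = 3. So X = C_3 = 5.
Pairing 20 circle points by 10 non-crossing chords gives C_10 matchings. So Y = C_10 = 16796.
A rooted plane tree on 13 nodes has 12 edges, and such trees are counted by C_12. So Z = C_12 = 208012.
X − Y + Z = 5 − 16796 + 208012 = 191221.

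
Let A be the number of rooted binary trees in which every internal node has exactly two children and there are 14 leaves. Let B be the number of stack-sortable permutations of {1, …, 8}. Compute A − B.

741470

A full binary tree with L leaves has L−1 internal nodes and is counted by C_{L−1}; L = 14 gives C_13. So A = C_13 = 742900.
By Knuth's characterisation, the stack-sortable permutations of length 8 are the 231-avoiders, numbering C_8. So B = C_8 = 1430.
A − B = 742900 − 1430 = 741470.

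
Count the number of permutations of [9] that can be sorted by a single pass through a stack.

By Knuth's characterisation, the stack-sortable permutations of length 9 are the 231-avoiders, numbering C_9.
C_9 = 4862.

4862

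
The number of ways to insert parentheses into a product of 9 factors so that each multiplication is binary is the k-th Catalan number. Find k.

Bracketing 9 factors into binary products is counted by C_{9−1} = C_8.

8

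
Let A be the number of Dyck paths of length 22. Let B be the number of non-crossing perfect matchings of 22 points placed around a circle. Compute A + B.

A Dyck path with 11 up-steps and 11 down-steps has semilength 11, so there are C_11 of them. So A = C_11 = 58786.
Non-crossing perfect matchings of 2n points on a circle are counted by C_n; with 22 points, n = 11. So B = C_11 = 58786.
A + B = 58786 + 58786 = 117572.

117572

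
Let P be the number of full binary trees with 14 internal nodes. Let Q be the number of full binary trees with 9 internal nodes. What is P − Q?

The number of full binary trees on 14 internal nodes is the Catalan number C_14. So P = C_14 = 2674440.
Full binary trees with n internal nodes are counted by C_n; here n = 9. So Q = C_9 = 4862.
P − Q = 2674440 − 4862 = 2669578.

2669578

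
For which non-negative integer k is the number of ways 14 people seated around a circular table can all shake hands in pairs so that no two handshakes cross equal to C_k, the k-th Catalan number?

7

Non-crossing handshake pairings of 2n people are counted by C_n; 14 people gives n = 7.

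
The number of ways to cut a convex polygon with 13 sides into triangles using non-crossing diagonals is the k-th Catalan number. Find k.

11

A convex 13-gon is triangulated into 11 triangles, and the number of such triangulations is the Catalan number C_{13−2} = C_11.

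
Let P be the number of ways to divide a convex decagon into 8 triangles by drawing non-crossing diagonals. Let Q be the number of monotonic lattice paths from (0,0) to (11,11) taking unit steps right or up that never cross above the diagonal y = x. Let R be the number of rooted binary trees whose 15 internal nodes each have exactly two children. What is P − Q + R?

A convex 10-gon is triangulated into 8 triangles, and the number of such triangulations is the Catalan number C_{10−2} = C_8. So P = C_8 = 1430.
Sub-diagonal monotone paths from (0,0) to (11,11) biject with Dyck paths of semilength 11, giving C_11. So Q = C_11 = 58786.
The number of full binary trees on 15 internal nodes is the Catalan number C_15. So R = C_15 = 9694845.
P − Q + R = 1430 − 58786 + 9694845 = 9637489.

9637489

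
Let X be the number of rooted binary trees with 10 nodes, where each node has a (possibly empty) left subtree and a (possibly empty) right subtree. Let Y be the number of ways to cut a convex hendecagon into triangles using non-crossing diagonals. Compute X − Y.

11934

Binary trees (left/right distinguished) on n nodes are counted by C_n; here n = 10. So X = C_10 = 16796.
Triangulations of a convex m-gon are counted by C_{m−2}; with m = 11 this is C_9. So Y = C_9 = 4862.
X − Y = 16796 − 4862 = 11934.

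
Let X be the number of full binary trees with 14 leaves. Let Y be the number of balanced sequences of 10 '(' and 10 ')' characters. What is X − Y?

726104

Full binary trees with 14 leaves have 14−1 = 13 internal nodes, so there are C_13 of them. So X = C_13 = 742900.
With 10 pairs the number of balanced bracket strings is the Catalan number C_10. So Y = C_10 = 16796.
X − Y = 742900 − 16796 = 726104.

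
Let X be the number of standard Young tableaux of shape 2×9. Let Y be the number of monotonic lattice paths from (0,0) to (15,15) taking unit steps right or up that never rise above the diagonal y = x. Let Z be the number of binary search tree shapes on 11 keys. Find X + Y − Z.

9640921

By the hook-length formula (or a Dyck-path bijection), SYT of shape 2×9 number C_9. So X = C_9 = 4862.
Sub-diagonal monotone paths from (0,0) to (15,15) biject with Dyck paths of semilength 15, giving C_15. So Y = C_15 = 9694845.
Rooted binary trees with 11 nodes (each child slot possibly empty) number C_11. So Z = C_11 = 58786.
X + Y − Z = 4862 + 9694845 − 58786 = 9640921.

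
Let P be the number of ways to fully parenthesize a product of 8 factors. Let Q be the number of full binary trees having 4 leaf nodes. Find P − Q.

Parenthesizations of m factors correspond to full binary trees with m leaves, counted by C_{m−1}; m = 8 gives C_7. So P = C_7 = 429.
A full binary tree with L leaves has L−1 internal nodes and is counted by C_{L−1}; L = 4 gives C_3. So Q = C_3 = 5.
P − Q = 429 − 5 = 424.

424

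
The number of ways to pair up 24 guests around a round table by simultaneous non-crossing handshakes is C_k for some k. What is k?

12

Non-crossing handshake pairings of 2n people are counted by C_n; 24 people gives n = 12.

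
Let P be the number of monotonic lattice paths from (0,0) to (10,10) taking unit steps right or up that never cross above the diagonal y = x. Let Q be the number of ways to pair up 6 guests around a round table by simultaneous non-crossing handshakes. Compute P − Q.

Sub-diagonal monotone paths from (0,0) to (10,10) biject with Dyck paths of semilength 10, giving C_10. So P = C_10 = 16796.
With 6 = 2·3 people, non-crossing handshake pairings are non-crossing perfect matchings on a circle, counted by C_3. So Q = C_3 = 5.
P − Q = 16796 − 5 = 16791.

16791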